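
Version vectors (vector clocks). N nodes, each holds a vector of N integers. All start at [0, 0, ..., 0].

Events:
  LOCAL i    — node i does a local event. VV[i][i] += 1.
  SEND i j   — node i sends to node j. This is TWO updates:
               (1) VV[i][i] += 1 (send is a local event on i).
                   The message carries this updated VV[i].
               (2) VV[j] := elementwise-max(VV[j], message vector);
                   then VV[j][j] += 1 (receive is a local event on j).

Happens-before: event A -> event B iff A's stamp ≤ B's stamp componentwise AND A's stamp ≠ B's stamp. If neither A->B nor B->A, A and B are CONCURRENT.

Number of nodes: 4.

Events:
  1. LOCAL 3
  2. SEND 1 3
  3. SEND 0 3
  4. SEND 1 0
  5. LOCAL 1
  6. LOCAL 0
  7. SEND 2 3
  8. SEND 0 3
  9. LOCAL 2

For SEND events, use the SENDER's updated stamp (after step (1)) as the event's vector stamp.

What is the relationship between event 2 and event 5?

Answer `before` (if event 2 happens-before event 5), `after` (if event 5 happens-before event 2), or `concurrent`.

Initial: VV[0]=[0, 0, 0, 0]
Initial: VV[1]=[0, 0, 0, 0]
Initial: VV[2]=[0, 0, 0, 0]
Initial: VV[3]=[0, 0, 0, 0]
Event 1: LOCAL 3: VV[3][3]++ -> VV[3]=[0, 0, 0, 1]
Event 2: SEND 1->3: VV[1][1]++ -> VV[1]=[0, 1, 0, 0], msg_vec=[0, 1, 0, 0]; VV[3]=max(VV[3],msg_vec) then VV[3][3]++ -> VV[3]=[0, 1, 0, 2]
Event 3: SEND 0->3: VV[0][0]++ -> VV[0]=[1, 0, 0, 0], msg_vec=[1, 0, 0, 0]; VV[3]=max(VV[3],msg_vec) then VV[3][3]++ -> VV[3]=[1, 1, 0, 3]
Event 4: SEND 1->0: VV[1][1]++ -> VV[1]=[0, 2, 0, 0], msg_vec=[0, 2, 0, 0]; VV[0]=max(VV[0],msg_vec) then VV[0][0]++ -> VV[0]=[2, 2, 0, 0]
Event 5: LOCAL 1: VV[1][1]++ -> VV[1]=[0, 3, 0, 0]
Event 6: LOCAL 0: VV[0][0]++ -> VV[0]=[3, 2, 0, 0]
Event 7: SEND 2->3: VV[2][2]++ -> VV[2]=[0, 0, 1, 0], msg_vec=[0, 0, 1, 0]; VV[3]=max(VV[3],msg_vec) then VV[3][3]++ -> VV[3]=[1, 1, 1, 4]
Event 8: SEND 0->3: VV[0][0]++ -> VV[0]=[4, 2, 0, 0], msg_vec=[4, 2, 0, 0]; VV[3]=max(VV[3],msg_vec) then VV[3][3]++ -> VV[3]=[4, 2, 1, 5]
Event 9: LOCAL 2: VV[2][2]++ -> VV[2]=[0, 0, 2, 0]
Event 2 stamp: [0, 1, 0, 0]
Event 5 stamp: [0, 3, 0, 0]
[0, 1, 0, 0] <= [0, 3, 0, 0]? True
[0, 3, 0, 0] <= [0, 1, 0, 0]? False
Relation: before

Answer: before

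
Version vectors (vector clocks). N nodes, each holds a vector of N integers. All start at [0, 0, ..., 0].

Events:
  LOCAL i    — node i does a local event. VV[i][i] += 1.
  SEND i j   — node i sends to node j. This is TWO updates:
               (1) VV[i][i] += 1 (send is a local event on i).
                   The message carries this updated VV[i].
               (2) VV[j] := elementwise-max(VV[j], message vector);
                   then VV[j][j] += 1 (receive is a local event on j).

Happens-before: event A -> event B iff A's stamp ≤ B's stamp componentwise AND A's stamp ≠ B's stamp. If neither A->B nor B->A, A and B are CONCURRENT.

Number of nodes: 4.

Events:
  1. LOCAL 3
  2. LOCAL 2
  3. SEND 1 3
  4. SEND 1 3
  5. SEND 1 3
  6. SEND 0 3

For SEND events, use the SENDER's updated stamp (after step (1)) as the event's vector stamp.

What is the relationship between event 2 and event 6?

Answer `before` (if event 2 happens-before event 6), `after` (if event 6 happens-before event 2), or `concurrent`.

Initial: VV[0]=[0, 0, 0, 0]
Initial: VV[1]=[0, 0, 0, 0]
Initial: VV[2]=[0, 0, 0, 0]
Initial: VV[3]=[0, 0, 0, 0]
Event 1: LOCAL 3: VV[3][3]++ -> VV[3]=[0, 0, 0, 1]
Event 2: LOCAL 2: VV[2][2]++ -> VV[2]=[0, 0, 1, 0]
Event 3: SEND 1->3: VV[1][1]++ -> VV[1]=[0, 1, 0, 0], msg_vec=[0, 1, 0, 0]; VV[3]=max(VV[3],msg_vec) then VV[3][3]++ -> VV[3]=[0, 1, 0, 2]
Event 4: SEND 1->3: VV[1][1]++ -> VV[1]=[0, 2, 0, 0], msg_vec=[0, 2, 0, 0]; VV[3]=max(VV[3],msg_vec) then VV[3][3]++ -> VV[3]=[0, 2, 0, 3]
Event 5: SEND 1->3: VV[1][1]++ -> VV[1]=[0, 3, 0, 0], msg_vec=[0, 3, 0, 0]; VV[3]=max(VV[3],msg_vec) then VV[3][3]++ -> VV[3]=[0, 3, 0, 4]
Event 6: SEND 0->3: VV[0][0]++ -> VV[0]=[1, 0, 0, 0], msg_vec=[1, 0, 0, 0]; VV[3]=max(VV[3],msg_vec) then VV[3][3]++ -> VV[3]=[1, 3, 0, 5]
Event 2 stamp: [0, 0, 1, 0]
Event 6 stamp: [1, 0, 0, 0]
[0, 0, 1, 0] <= [1, 0, 0, 0]? False
[1, 0, 0, 0] <= [0, 0, 1, 0]? False
Relation: concurrent

Answer: concurrent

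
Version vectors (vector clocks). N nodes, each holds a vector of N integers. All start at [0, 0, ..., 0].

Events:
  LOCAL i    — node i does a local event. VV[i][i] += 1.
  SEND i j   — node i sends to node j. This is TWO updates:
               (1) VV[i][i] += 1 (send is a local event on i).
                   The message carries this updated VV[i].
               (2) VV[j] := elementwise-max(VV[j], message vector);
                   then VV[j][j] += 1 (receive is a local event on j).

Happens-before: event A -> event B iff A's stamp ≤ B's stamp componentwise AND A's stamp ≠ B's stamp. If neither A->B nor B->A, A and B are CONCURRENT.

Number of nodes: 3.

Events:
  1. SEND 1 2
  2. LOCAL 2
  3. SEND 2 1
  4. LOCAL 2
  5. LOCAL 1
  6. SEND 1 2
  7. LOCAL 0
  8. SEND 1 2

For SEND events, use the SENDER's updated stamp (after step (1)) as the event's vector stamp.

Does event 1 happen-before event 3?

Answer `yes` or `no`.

Answer: yes

Derivation:
Initial: VV[0]=[0, 0, 0]
Initial: VV[1]=[0, 0, 0]
Initial: VV[2]=[0, 0, 0]
Event 1: SEND 1->2: VV[1][1]++ -> VV[1]=[0, 1, 0], msg_vec=[0, 1, 0]; VV[2]=max(VV[2],msg_vec) then VV[2][2]++ -> VV[2]=[0, 1, 1]
Event 2: LOCAL 2: VV[2][2]++ -> VV[2]=[0, 1, 2]
Event 3: SEND 2->1: VV[2][2]++ -> VV[2]=[0, 1, 3], msg_vec=[0, 1, 3]; VV[1]=max(VV[1],msg_vec) then VV[1][1]++ -> VV[1]=[0, 2, 3]
Event 4: LOCAL 2: VV[2][2]++ -> VV[2]=[0, 1, 4]
Event 5: LOCAL 1: VV[1][1]++ -> VV[1]=[0, 3, 3]
Event 6: SEND 1->2: VV[1][1]++ -> VV[1]=[0, 4, 3], msg_vec=[0, 4, 3]; VV[2]=max(VV[2],msg_vec) then VV[2][2]++ -> VV[2]=[0, 4, 5]
Event 7: LOCAL 0: VV[0][0]++ -> VV[0]=[1, 0, 0]
Event 8: SEND 1->2: VV[1][1]++ -> VV[1]=[0, 5, 3], msg_vec=[0, 5, 3]; VV[2]=max(VV[2],msg_vec) then VV[2][2]++ -> VV[2]=[0, 5, 6]
Event 1 stamp: [0, 1, 0]
Event 3 stamp: [0, 1, 3]
[0, 1, 0] <= [0, 1, 3]? True. Equal? False. Happens-before: True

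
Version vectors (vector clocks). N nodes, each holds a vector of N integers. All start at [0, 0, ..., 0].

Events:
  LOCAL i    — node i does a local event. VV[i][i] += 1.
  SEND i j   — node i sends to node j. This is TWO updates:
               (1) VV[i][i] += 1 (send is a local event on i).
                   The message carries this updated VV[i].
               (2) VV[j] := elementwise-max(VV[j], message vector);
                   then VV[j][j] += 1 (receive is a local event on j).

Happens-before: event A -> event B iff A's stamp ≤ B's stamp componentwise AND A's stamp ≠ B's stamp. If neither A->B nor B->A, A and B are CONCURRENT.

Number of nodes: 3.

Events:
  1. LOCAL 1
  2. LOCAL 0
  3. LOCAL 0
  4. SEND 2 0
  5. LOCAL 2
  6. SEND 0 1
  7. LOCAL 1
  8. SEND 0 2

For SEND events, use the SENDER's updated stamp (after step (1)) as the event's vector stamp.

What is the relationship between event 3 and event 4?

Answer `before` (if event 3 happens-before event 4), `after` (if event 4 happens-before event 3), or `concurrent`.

Initial: VV[0]=[0, 0, 0]
Initial: VV[1]=[0, 0, 0]
Initial: VV[2]=[0, 0, 0]
Event 1: LOCAL 1: VV[1][1]++ -> VV[1]=[0, 1, 0]
Event 2: LOCAL 0: VV[0][0]++ -> VV[0]=[1, 0, 0]
Event 3: LOCAL 0: VV[0][0]++ -> VV[0]=[2, 0, 0]
Event 4: SEND 2->0: VV[2][2]++ -> VV[2]=[0, 0, 1], msg_vec=[0, 0, 1]; VV[0]=max(VV[0],msg_vec) then VV[0][0]++ -> VV[0]=[3, 0, 1]
Event 5: LOCAL 2: VV[2][2]++ -> VV[2]=[0, 0, 2]
Event 6: SEND 0->1: VV[0][0]++ -> VV[0]=[4, 0, 1], msg_vec=[4, 0, 1]; VV[1]=max(VV[1],msg_vec) then VV[1][1]++ -> VV[1]=[4, 2, 1]
Event 7: LOCAL 1: VV[1][1]++ -> VV[1]=[4, 3, 1]
Event 8: SEND 0->2: VV[0][0]++ -> VV[0]=[5, 0, 1], msg_vec=[5, 0, 1]; VV[2]=max(VV[2],msg_vec) then VV[2][2]++ -> VV[2]=[5, 0, 3]
Event 3 stamp: [2, 0, 0]
Event 4 stamp: [0, 0, 1]
[2, 0, 0] <= [0, 0, 1]? False
[0, 0, 1] <= [2, 0, 0]? False
Relation: concurrent

Answer: concurrent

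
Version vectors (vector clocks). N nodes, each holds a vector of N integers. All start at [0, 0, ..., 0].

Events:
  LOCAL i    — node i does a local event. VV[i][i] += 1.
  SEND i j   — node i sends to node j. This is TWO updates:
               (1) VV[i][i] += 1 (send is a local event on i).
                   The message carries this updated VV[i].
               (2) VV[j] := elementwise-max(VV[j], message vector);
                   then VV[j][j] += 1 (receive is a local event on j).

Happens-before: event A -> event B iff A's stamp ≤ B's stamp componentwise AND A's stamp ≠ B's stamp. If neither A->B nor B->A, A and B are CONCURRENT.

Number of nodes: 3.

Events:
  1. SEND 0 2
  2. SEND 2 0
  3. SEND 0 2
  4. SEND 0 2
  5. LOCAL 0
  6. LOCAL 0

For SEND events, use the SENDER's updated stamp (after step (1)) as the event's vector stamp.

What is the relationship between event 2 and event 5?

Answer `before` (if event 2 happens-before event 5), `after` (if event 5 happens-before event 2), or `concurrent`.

Initial: VV[0]=[0, 0, 0]
Initial: VV[1]=[0, 0, 0]
Initial: VV[2]=[0, 0, 0]
Event 1: SEND 0->2: VV[0][0]++ -> VV[0]=[1, 0, 0], msg_vec=[1, 0, 0]; VV[2]=max(VV[2],msg_vec) then VV[2][2]++ -> VV[2]=[1, 0, 1]
Event 2: SEND 2->0: VV[2][2]++ -> VV[2]=[1, 0, 2], msg_vec=[1, 0, 2]; VV[0]=max(VV[0],msg_vec) then VV[0][0]++ -> VV[0]=[2, 0, 2]
Event 3: SEND 0->2: VV[0][0]++ -> VV[0]=[3, 0, 2], msg_vec=[3, 0, 2]; VV[2]=max(VV[2],msg_vec) then VV[2][2]++ -> VV[2]=[3, 0, 3]
Event 4: SEND 0->2: VV[0][0]++ -> VV[0]=[4, 0, 2], msg_vec=[4, 0, 2]; VV[2]=max(VV[2],msg_vec) then VV[2][2]++ -> VV[2]=[4, 0, 4]
Event 5: LOCAL 0: VV[0][0]++ -> VV[0]=[5, 0, 2]
Event 6: LOCAL 0: VV[0][0]++ -> VV[0]=[6, 0, 2]
Event 2 stamp: [1, 0, 2]
Event 5 stamp: [5, 0, 2]
[1, 0, 2] <= [5, 0, 2]? True
[5, 0, 2] <= [1, 0, 2]? False
Relation: before

Answer: before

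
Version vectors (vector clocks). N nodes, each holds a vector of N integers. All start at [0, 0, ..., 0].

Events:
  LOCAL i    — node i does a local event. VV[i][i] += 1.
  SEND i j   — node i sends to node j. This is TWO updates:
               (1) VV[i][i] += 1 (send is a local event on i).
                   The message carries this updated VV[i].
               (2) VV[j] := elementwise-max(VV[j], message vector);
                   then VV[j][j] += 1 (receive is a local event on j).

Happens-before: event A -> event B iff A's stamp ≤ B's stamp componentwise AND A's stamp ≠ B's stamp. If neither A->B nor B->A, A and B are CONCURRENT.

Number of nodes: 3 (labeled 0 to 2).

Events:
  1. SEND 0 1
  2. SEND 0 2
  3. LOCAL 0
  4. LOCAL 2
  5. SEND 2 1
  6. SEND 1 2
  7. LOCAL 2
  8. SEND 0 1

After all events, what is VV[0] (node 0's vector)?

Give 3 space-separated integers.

Answer: 4 0 0

Derivation:
Initial: VV[0]=[0, 0, 0]
Initial: VV[1]=[0, 0, 0]
Initial: VV[2]=[0, 0, 0]
Event 1: SEND 0->1: VV[0][0]++ -> VV[0]=[1, 0, 0], msg_vec=[1, 0, 0]; VV[1]=max(VV[1],msg_vec) then VV[1][1]++ -> VV[1]=[1, 1, 0]
Event 2: SEND 0->2: VV[0][0]++ -> VV[0]=[2, 0, 0], msg_vec=[2, 0, 0]; VV[2]=max(VV[2],msg_vec) then VV[2][2]++ -> VV[2]=[2, 0, 1]
Event 3: LOCAL 0: VV[0][0]++ -> VV[0]=[3, 0, 0]
Event 4: LOCAL 2: VV[2][2]++ -> VV[2]=[2, 0, 2]
Event 5: SEND 2->1: VV[2][2]++ -> VV[2]=[2, 0, 3], msg_vec=[2, 0, 3]; VV[1]=max(VV[1],msg_vec) then VV[1][1]++ -> VV[1]=[2, 2, 3]
Event 6: SEND 1->2: VV[1][1]++ -> VV[1]=[2, 3, 3], msg_vec=[2, 3, 3]; VV[2]=max(VV[2],msg_vec) then VV[2][2]++ -> VV[2]=[2, 3, 4]
Event 7: LOCAL 2: VV[2][2]++ -> VV[2]=[2, 3, 5]
Event 8: SEND 0->1: VV[0][0]++ -> VV[0]=[4, 0, 0], msg_vec=[4, 0, 0]; VV[1]=max(VV[1],msg_vec) then VV[1][1]++ -> VV[1]=[4, 4, 3]
Final vectors: VV[0]=[4, 0, 0]; VV[1]=[4, 4, 3]; VV[2]=[2, 3, 5]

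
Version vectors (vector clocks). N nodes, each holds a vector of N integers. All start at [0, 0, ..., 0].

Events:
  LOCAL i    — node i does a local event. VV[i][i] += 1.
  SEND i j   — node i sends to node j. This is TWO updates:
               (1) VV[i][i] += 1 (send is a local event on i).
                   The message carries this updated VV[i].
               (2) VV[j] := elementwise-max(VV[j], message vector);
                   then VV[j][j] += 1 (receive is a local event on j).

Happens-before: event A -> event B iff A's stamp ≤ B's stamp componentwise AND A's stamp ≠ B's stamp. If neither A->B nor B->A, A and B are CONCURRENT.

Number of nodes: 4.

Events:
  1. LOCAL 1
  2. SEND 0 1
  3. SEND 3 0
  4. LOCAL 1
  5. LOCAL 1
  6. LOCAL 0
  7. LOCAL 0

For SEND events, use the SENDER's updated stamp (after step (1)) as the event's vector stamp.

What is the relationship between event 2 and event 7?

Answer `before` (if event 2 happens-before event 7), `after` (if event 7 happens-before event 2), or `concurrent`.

Answer: before

Derivation:
Initial: VV[0]=[0, 0, 0, 0]
Initial: VV[1]=[0, 0, 0, 0]
Initial: VV[2]=[0, 0, 0, 0]
Initial: VV[3]=[0, 0, 0, 0]
Event 1: LOCAL 1: VV[1][1]++ -> VV[1]=[0, 1, 0, 0]
Event 2: SEND 0->1: VV[0][0]++ -> VV[0]=[1, 0, 0, 0], msg_vec=[1, 0, 0, 0]; VV[1]=max(VV[1],msg_vec) then VV[1][1]++ -> VV[1]=[1, 2, 0, 0]
Event 3: SEND 3->0: VV[3][3]++ -> VV[3]=[0, 0, 0, 1], msg_vec=[0, 0, 0, 1]; VV[0]=max(VV[0],msg_vec) then VV[0][0]++ -> VV[0]=[2, 0, 0, 1]
Event 4: LOCAL 1: VV[1][1]++ -> VV[1]=[1, 3, 0, 0]
Event 5: LOCAL 1: VV[1][1]++ -> VV[1]=[1, 4, 0, 0]
Event 6: LOCAL 0: VV[0][0]++ -> VV[0]=[3, 0, 0, 1]
Event 7: LOCAL 0: VV[0][0]++ -> VV[0]=[4, 0, 0, 1]
Event 2 stamp: [1, 0, 0, 0]
Event 7 stamp: [4, 0, 0, 1]
[1, 0, 0, 0] <= [4, 0, 0, 1]? True
[4, 0, 0, 1] <= [1, 0, 0, 0]? False
Relation: before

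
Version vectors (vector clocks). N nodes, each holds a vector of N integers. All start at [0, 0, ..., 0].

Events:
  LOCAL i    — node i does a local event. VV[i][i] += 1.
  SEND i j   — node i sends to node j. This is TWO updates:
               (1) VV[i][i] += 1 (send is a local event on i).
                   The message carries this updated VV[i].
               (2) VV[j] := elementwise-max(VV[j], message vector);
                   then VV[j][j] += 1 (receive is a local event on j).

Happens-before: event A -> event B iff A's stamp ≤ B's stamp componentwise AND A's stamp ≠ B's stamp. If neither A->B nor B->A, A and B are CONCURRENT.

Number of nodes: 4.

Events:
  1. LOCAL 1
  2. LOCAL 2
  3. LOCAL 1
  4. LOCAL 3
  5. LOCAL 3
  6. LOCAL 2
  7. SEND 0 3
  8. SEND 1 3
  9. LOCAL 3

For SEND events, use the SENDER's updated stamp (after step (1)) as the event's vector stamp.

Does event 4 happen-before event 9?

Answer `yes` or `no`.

Initial: VV[0]=[0, 0, 0, 0]
Initial: VV[1]=[0, 0, 0, 0]
Initial: VV[2]=[0, 0, 0, 0]
Initial: VV[3]=[0, 0, 0, 0]
Event 1: LOCAL 1: VV[1][1]++ -> VV[1]=[0, 1, 0, 0]
Event 2: LOCAL 2: VV[2][2]++ -> VV[2]=[0, 0, 1, 0]
Event 3: LOCAL 1: VV[1][1]++ -> VV[1]=[0, 2, 0, 0]
Event 4: LOCAL 3: VV[3][3]++ -> VV[3]=[0, 0, 0, 1]
Event 5: LOCAL 3: VV[3][3]++ -> VV[3]=[0, 0, 0, 2]
Event 6: LOCAL 2: VV[2][2]++ -> VV[2]=[0, 0, 2, 0]
Event 7: SEND 0->3: VV[0][0]++ -> VV[0]=[1, 0, 0, 0], msg_vec=[1, 0, 0, 0]; VV[3]=max(VV[3],msg_vec) then VV[3][3]++ -> VV[3]=[1, 0, 0, 3]
Event 8: SEND 1->3: VV[1][1]++ -> VV[1]=[0, 3, 0, 0], msg_vec=[0, 3, 0, 0]; VV[3]=max(VV[3],msg_vec) then VV[3][3]++ -> VV[3]=[1, 3, 0, 4]
Event 9: LOCAL 3: VV[3][3]++ -> VV[3]=[1, 3, 0, 5]
Event 4 stamp: [0, 0, 0, 1]
Event 9 stamp: [1, 3, 0, 5]
[0, 0, 0, 1] <= [1, 3, 0, 5]? True. Equal? False. Happens-before: True

Answer: yes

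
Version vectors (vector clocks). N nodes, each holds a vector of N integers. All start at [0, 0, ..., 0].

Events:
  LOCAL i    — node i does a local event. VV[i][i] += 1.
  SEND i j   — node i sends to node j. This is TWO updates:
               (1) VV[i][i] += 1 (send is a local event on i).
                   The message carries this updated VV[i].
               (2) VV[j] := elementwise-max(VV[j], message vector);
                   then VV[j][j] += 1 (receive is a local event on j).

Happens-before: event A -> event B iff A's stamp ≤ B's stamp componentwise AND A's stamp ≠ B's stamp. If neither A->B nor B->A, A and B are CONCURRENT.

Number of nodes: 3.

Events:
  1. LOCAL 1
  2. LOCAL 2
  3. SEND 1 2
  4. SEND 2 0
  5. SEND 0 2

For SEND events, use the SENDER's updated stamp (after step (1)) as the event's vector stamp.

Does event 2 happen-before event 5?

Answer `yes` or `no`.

Answer: yes

Derivation:
Initial: VV[0]=[0, 0, 0]
Initial: VV[1]=[0, 0, 0]
Initial: VV[2]=[0, 0, 0]
Event 1: LOCAL 1: VV[1][1]++ -> VV[1]=[0, 1, 0]
Event 2: LOCAL 2: VV[2][2]++ -> VV[2]=[0, 0, 1]
Event 3: SEND 1->2: VV[1][1]++ -> VV[1]=[0, 2, 0], msg_vec=[0, 2, 0]; VV[2]=max(VV[2],msg_vec) then VV[2][2]++ -> VV[2]=[0, 2, 2]
Event 4: SEND 2->0: VV[2][2]++ -> VV[2]=[0, 2, 3], msg_vec=[0, 2, 3]; VV[0]=max(VV[0],msg_vec) then VV[0][0]++ -> VV[0]=[1, 2, 3]
Event 5: SEND 0->2: VV[0][0]++ -> VV[0]=[2, 2, 3], msg_vec=[2, 2, 3]; VV[2]=max(VV[2],msg_vec) then VV[2][2]++ -> VV[2]=[2, 2, 4]
Event 2 stamp: [0, 0, 1]
Event 5 stamp: [2, 2, 3]
[0, 0, 1] <= [2, 2, 3]? True. Equal? False. Happens-before: True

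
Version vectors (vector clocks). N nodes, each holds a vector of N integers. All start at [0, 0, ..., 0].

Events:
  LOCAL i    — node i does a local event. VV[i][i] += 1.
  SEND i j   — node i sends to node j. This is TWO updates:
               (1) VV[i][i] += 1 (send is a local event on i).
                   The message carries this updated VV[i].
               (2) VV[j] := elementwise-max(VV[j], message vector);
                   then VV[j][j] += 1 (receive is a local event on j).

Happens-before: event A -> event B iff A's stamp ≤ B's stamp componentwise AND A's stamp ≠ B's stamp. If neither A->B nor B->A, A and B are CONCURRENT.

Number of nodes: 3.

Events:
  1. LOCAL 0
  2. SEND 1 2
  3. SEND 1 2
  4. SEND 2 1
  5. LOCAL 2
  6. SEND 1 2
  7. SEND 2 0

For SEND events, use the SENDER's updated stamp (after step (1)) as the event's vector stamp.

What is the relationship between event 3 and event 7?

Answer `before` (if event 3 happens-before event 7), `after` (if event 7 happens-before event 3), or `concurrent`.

Initial: VV[0]=[0, 0, 0]
Initial: VV[1]=[0, 0, 0]
Initial: VV[2]=[0, 0, 0]
Event 1: LOCAL 0: VV[0][0]++ -> VV[0]=[1, 0, 0]
Event 2: SEND 1->2: VV[1][1]++ -> VV[1]=[0, 1, 0], msg_vec=[0, 1, 0]; VV[2]=max(VV[2],msg_vec) then VV[2][2]++ -> VV[2]=[0, 1, 1]
Event 3: SEND 1->2: VV[1][1]++ -> VV[1]=[0, 2, 0], msg_vec=[0, 2, 0]; VV[2]=max(VV[2],msg_vec) then VV[2][2]++ -> VV[2]=[0, 2, 2]
Event 4: SEND 2->1: VV[2][2]++ -> VV[2]=[0, 2, 3], msg_vec=[0, 2, 3]; VV[1]=max(VV[1],msg_vec) then VV[1][1]++ -> VV[1]=[0, 3, 3]
Event 5: LOCAL 2: VV[2][2]++ -> VV[2]=[0, 2, 4]
Event 6: SEND 1->2: VV[1][1]++ -> VV[1]=[0, 4, 3], msg_vec=[0, 4, 3]; VV[2]=max(VV[2],msg_vec) then VV[2][2]++ -> VV[2]=[0, 4, 5]
Event 7: SEND 2->0: VV[2][2]++ -> VV[2]=[0, 4, 6], msg_vec=[0, 4, 6]; VV[0]=max(VV[0],msg_vec) then VV[0][0]++ -> VV[0]=[2, 4, 6]
Event 3 stamp: [0, 2, 0]
Event 7 stamp: [0, 4, 6]
[0, 2, 0] <= [0, 4, 6]? True
[0, 4, 6] <= [0, 2, 0]? False
Relation: before

Answer: before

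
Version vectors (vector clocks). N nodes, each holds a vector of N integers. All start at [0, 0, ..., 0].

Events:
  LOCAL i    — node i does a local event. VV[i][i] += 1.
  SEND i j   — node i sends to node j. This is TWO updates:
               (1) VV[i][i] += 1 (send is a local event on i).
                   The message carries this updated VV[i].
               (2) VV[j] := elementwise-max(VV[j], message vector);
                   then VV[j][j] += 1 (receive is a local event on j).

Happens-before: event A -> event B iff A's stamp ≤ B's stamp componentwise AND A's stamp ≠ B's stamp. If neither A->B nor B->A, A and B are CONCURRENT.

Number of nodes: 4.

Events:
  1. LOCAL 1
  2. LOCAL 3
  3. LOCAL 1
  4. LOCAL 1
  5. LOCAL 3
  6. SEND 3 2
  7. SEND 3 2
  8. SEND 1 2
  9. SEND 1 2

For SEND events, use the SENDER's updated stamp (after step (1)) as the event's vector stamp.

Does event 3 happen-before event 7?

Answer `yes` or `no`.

Answer: no

Derivation:
Initial: VV[0]=[0, 0, 0, 0]
Initial: VV[1]=[0, 0, 0, 0]
Initial: VV[2]=[0, 0, 0, 0]
Initial: VV[3]=[0, 0, 0, 0]
Event 1: LOCAL 1: VV[1][1]++ -> VV[1]=[0, 1, 0, 0]
Event 2: LOCAL 3: VV[3][3]++ -> VV[3]=[0, 0, 0, 1]
Event 3: LOCAL 1: VV[1][1]++ -> VV[1]=[0, 2, 0, 0]
Event 4: LOCAL 1: VV[1][1]++ -> VV[1]=[0, 3, 0, 0]
Event 5: LOCAL 3: VV[3][3]++ -> VV[3]=[0, 0, 0, 2]
Event 6: SEND 3->2: VV[3][3]++ -> VV[3]=[0, 0, 0, 3], msg_vec=[0, 0, 0, 3]; VV[2]=max(VV[2],msg_vec) then VV[2][2]++ -> VV[2]=[0, 0, 1, 3]
Event 7: SEND 3->2: VV[3][3]++ -> VV[3]=[0, 0, 0, 4], msg_vec=[0, 0, 0, 4]; VV[2]=max(VV[2],msg_vec) then VV[2][2]++ -> VV[2]=[0, 0, 2, 4]
Event 8: SEND 1->2: VV[1][1]++ -> VV[1]=[0, 4, 0, 0], msg_vec=[0, 4, 0, 0]; VV[2]=max(VV[2],msg_vec) then VV[2][2]++ -> VV[2]=[0, 4, 3, 4]
Event 9: SEND 1->2: VV[1][1]++ -> VV[1]=[0, 5, 0, 0], msg_vec=[0, 5, 0, 0]; VV[2]=max(VV[2],msg_vec) then VV[2][2]++ -> VV[2]=[0, 5, 4, 4]
Event 3 stamp: [0, 2, 0, 0]
Event 7 stamp: [0, 0, 0, 4]
[0, 2, 0, 0] <= [0, 0, 0, 4]? False. Equal? False. Happens-before: False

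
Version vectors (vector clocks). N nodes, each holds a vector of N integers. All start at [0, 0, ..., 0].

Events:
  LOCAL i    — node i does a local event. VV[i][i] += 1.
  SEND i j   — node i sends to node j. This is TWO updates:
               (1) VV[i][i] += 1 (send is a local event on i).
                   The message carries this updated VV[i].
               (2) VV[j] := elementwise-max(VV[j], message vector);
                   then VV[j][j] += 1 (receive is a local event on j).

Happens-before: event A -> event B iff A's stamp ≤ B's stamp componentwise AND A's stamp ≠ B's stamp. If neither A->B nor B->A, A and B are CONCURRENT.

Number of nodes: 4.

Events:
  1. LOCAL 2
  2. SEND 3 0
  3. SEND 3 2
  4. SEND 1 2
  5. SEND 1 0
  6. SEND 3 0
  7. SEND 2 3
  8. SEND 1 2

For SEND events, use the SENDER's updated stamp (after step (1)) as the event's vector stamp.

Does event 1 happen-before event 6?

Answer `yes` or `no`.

Answer: no

Derivation:
Initial: VV[0]=[0, 0, 0, 0]
Initial: VV[1]=[0, 0, 0, 0]
Initial: VV[2]=[0, 0, 0, 0]
Initial: VV[3]=[0, 0, 0, 0]
Event 1: LOCAL 2: VV[2][2]++ -> VV[2]=[0, 0, 1, 0]
Event 2: SEND 3->0: VV[3][3]++ -> VV[3]=[0, 0, 0, 1], msg_vec=[0, 0, 0, 1]; VV[0]=max(VV[0],msg_vec) then VV[0][0]++ -> VV[0]=[1, 0, 0, 1]
Event 3: SEND 3->2: VV[3][3]++ -> VV[3]=[0, 0, 0, 2], msg_vec=[0, 0, 0, 2]; VV[2]=max(VV[2],msg_vec) then VV[2][2]++ -> VV[2]=[0, 0, 2, 2]
Event 4: SEND 1->2: VV[1][1]++ -> VV[1]=[0, 1, 0, 0], msg_vec=[0, 1, 0, 0]; VV[2]=max(VV[2],msg_vec) then VV[2][2]++ -> VV[2]=[0, 1, 3, 2]
Event 5: SEND 1->0: VV[1][1]++ -> VV[1]=[0, 2, 0, 0], msg_vec=[0, 2, 0, 0]; VV[0]=max(VV[0],msg_vec) then VV[0][0]++ -> VV[0]=[2, 2, 0, 1]
Event 6: SEND 3->0: VV[3][3]++ -> VV[3]=[0, 0, 0, 3], msg_vec=[0, 0, 0, 3]; VV[0]=max(VV[0],msg_vec) then VV[0][0]++ -> VV[0]=[3, 2, 0, 3]
Event 7: SEND 2->3: VV[2][2]++ -> VV[2]=[0, 1, 4, 2], msg_vec=[0, 1, 4, 2]; VV[3]=max(VV[3],msg_vec) then VV[3][3]++ -> VV[3]=[0, 1, 4, 4]
Event 8: SEND 1->2: VV[1][1]++ -> VV[1]=[0, 3, 0, 0], msg_vec=[0, 3, 0, 0]; VV[2]=max(VV[2],msg_vec) then VV[2][2]++ -> VV[2]=[0, 3, 5, 2]
Event 1 stamp: [0, 0, 1, 0]
Event 6 stamp: [0, 0, 0, 3]
[0, 0, 1, 0] <= [0, 0, 0, 3]? False. Equal? False. Happens-before: False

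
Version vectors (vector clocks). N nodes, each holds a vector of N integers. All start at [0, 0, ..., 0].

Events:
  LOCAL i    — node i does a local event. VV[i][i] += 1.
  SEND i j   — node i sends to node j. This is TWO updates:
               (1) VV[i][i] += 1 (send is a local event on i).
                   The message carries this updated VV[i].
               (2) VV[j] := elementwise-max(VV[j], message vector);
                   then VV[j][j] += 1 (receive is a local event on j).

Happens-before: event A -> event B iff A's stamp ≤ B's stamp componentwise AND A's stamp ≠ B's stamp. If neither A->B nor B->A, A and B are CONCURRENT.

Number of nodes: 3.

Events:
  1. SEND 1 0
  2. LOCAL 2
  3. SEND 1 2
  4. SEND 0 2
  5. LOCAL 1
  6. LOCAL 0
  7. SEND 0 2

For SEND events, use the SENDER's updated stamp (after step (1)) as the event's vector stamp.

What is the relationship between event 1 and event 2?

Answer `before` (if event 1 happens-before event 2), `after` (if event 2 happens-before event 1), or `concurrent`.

Initial: VV[0]=[0, 0, 0]
Initial: VV[1]=[0, 0, 0]
Initial: VV[2]=[0, 0, 0]
Event 1: SEND 1->0: VV[1][1]++ -> VV[1]=[0, 1, 0], msg_vec=[0, 1, 0]; VV[0]=max(VV[0],msg_vec) then VV[0][0]++ -> VV[0]=[1, 1, 0]
Event 2: LOCAL 2: VV[2][2]++ -> VV[2]=[0, 0, 1]
Event 3: SEND 1->2: VV[1][1]++ -> VV[1]=[0, 2, 0], msg_vec=[0, 2, 0]; VV[2]=max(VV[2],msg_vec) then VV[2][2]++ -> VV[2]=[0, 2, 2]
Event 4: SEND 0->2: VV[0][0]++ -> VV[0]=[2, 1, 0], msg_vec=[2, 1, 0]; VV[2]=max(VV[2],msg_vec) then VV[2][2]++ -> VV[2]=[2, 2, 3]
Event 5: LOCAL 1: VV[1][1]++ -> VV[1]=[0, 3, 0]
Event 6: LOCAL 0: VV[0][0]++ -> VV[0]=[3, 1, 0]
Event 7: SEND 0->2: VV[0][0]++ -> VV[0]=[4, 1, 0], msg_vec=[4, 1, 0]; VV[2]=max(VV[2],msg_vec) then VV[2][2]++ -> VV[2]=[4, 2, 4]
Event 1 stamp: [0, 1, 0]
Event 2 stamp: [0, 0, 1]
[0, 1, 0] <= [0, 0, 1]? False
[0, 0, 1] <= [0, 1, 0]? False
Relation: concurrent

Answer: concurrent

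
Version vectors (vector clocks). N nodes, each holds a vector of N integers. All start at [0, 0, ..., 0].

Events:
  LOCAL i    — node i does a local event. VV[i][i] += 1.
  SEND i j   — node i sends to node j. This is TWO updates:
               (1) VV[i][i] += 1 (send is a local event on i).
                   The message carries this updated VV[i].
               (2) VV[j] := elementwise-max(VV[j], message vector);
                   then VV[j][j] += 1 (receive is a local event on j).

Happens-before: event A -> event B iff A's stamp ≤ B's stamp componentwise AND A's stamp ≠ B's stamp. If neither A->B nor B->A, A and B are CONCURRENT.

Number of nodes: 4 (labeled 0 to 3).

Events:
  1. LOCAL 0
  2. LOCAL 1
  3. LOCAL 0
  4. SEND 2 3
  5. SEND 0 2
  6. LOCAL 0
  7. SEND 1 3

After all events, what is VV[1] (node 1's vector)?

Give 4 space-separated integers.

Answer: 0 2 0 0

Derivation:
Initial: VV[0]=[0, 0, 0, 0]
Initial: VV[1]=[0, 0, 0, 0]
Initial: VV[2]=[0, 0, 0, 0]
Initial: VV[3]=[0, 0, 0, 0]
Event 1: LOCAL 0: VV[0][0]++ -> VV[0]=[1, 0, 0, 0]
Event 2: LOCAL 1: VV[1][1]++ -> VV[1]=[0, 1, 0, 0]
Event 3: LOCAL 0: VV[0][0]++ -> VV[0]=[2, 0, 0, 0]
Event 4: SEND 2->3: VV[2][2]++ -> VV[2]=[0, 0, 1, 0], msg_vec=[0, 0, 1, 0]; VV[3]=max(VV[3],msg_vec) then VV[3][3]++ -> VV[3]=[0, 0, 1, 1]
Event 5: SEND 0->2: VV[0][0]++ -> VV[0]=[3, 0, 0, 0], msg_vec=[3, 0, 0, 0]; VV[2]=max(VV[2],msg_vec) then VV[2][2]++ -> VV[2]=[3, 0, 2, 0]
Event 6: LOCAL 0: VV[0][0]++ -> VV[0]=[4, 0, 0, 0]
Event 7: SEND 1->3: VV[1][1]++ -> VV[1]=[0, 2, 0, 0], msg_vec=[0, 2, 0, 0]; VV[3]=max(VV[3],msg_vec) then VV[3][3]++ -> VV[3]=[0, 2, 1, 2]
Final vectors: VV[0]=[4, 0, 0, 0]; VV[1]=[0, 2, 0, 0]; VV[2]=[3, 0, 2, 0]; VV[3]=[0, 2, 1, 2]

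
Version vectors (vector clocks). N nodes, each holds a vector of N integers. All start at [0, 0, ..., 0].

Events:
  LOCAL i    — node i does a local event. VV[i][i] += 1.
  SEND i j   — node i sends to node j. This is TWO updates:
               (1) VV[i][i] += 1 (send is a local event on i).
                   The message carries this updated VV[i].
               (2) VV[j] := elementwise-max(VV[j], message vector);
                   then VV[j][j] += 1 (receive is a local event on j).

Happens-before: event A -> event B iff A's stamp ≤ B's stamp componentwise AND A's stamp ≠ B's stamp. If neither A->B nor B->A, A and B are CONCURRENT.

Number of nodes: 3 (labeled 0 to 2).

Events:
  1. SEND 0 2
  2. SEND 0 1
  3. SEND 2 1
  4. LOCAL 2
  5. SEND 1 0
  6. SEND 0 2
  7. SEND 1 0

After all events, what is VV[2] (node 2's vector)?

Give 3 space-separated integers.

Answer: 4 3 4

Derivation:
Initial: VV[0]=[0, 0, 0]
Initial: VV[1]=[0, 0, 0]
Initial: VV[2]=[0, 0, 0]
Event 1: SEND 0->2: VV[0][0]++ -> VV[0]=[1, 0, 0], msg_vec=[1, 0, 0]; VV[2]=max(VV[2],msg_vec) then VV[2][2]++ -> VV[2]=[1, 0, 1]
Event 2: SEND 0->1: VV[0][0]++ -> VV[0]=[2, 0, 0], msg_vec=[2, 0, 0]; VV[1]=max(VV[1],msg_vec) then VV[1][1]++ -> VV[1]=[2, 1, 0]
Event 3: SEND 2->1: VV[2][2]++ -> VV[2]=[1, 0, 2], msg_vec=[1, 0, 2]; VV[1]=max(VV[1],msg_vec) then VV[1][1]++ -> VV[1]=[2, 2, 2]
Event 4: LOCAL 2: VV[2][2]++ -> VV[2]=[1, 0, 3]
Event 5: SEND 1->0: VV[1][1]++ -> VV[1]=[2, 3, 2], msg_vec=[2, 3, 2]; VV[0]=max(VV[0],msg_vec) then VV[0][0]++ -> VV[0]=[3, 3, 2]
Event 6: SEND 0->2: VV[0][0]++ -> VV[0]=[4, 3, 2], msg_vec=[4, 3, 2]; VV[2]=max(VV[2],msg_vec) then VV[2][2]++ -> VV[2]=[4, 3, 4]
Event 7: SEND 1->0: VV[1][1]++ -> VV[1]=[2, 4, 2], msg_vec=[2, 4, 2]; VV[0]=max(VV[0],msg_vec) then VV[0][0]++ -> VV[0]=[5, 4, 2]
Final vectors: VV[0]=[5, 4, 2]; VV[1]=[2, 4, 2]; VV[2]=[4, 3, 4]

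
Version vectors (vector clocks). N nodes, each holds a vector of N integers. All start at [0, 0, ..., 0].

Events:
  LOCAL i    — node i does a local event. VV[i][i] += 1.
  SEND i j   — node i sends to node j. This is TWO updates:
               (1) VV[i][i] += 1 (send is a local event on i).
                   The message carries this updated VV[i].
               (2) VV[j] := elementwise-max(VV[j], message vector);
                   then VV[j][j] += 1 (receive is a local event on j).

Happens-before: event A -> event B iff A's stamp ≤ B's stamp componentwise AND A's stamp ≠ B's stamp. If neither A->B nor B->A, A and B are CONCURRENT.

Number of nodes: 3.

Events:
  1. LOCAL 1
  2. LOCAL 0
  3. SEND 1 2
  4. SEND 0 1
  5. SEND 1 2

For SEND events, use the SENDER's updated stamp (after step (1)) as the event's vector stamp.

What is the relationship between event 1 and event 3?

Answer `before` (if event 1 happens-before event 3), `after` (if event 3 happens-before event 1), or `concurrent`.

Initial: VV[0]=[0, 0, 0]
Initial: VV[1]=[0, 0, 0]
Initial: VV[2]=[0, 0, 0]
Event 1: LOCAL 1: VV[1][1]++ -> VV[1]=[0, 1, 0]
Event 2: LOCAL 0: VV[0][0]++ -> VV[0]=[1, 0, 0]
Event 3: SEND 1->2: VV[1][1]++ -> VV[1]=[0, 2, 0], msg_vec=[0, 2, 0]; VV[2]=max(VV[2],msg_vec) then VV[2][2]++ -> VV[2]=[0, 2, 1]
Event 4: SEND 0->1: VV[0][0]++ -> VV[0]=[2, 0, 0], msg_vec=[2, 0, 0]; VV[1]=max(VV[1],msg_vec) then VV[1][1]++ -> VV[1]=[2, 3, 0]
Event 5: SEND 1->2: VV[1][1]++ -> VV[1]=[2, 4, 0], msg_vec=[2, 4, 0]; VV[2]=max(VV[2],msg_vec) then VV[2][2]++ -> VV[2]=[2, 4, 2]
Event 1 stamp: [0, 1, 0]
Event 3 stamp: [0, 2, 0]
[0, 1, 0] <= [0, 2, 0]? True
[0, 2, 0] <= [0, 1, 0]? False
Relation: before

Answer: before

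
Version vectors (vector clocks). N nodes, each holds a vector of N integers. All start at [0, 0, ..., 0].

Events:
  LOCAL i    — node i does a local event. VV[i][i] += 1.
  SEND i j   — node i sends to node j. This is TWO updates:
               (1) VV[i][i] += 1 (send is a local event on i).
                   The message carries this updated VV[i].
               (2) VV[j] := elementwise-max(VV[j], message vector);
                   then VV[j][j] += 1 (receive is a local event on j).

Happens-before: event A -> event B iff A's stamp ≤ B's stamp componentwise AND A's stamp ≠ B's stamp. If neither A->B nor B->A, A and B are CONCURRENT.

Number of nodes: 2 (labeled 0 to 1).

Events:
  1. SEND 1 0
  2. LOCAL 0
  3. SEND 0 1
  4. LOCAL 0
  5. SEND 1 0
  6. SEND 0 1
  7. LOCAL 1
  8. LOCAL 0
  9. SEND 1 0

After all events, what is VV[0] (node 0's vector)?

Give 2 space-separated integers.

Answer: 8 6

Derivation:
Initial: VV[0]=[0, 0]
Initial: VV[1]=[0, 0]
Event 1: SEND 1->0: VV[1][1]++ -> VV[1]=[0, 1], msg_vec=[0, 1]; VV[0]=max(VV[0],msg_vec) then VV[0][0]++ -> VV[0]=[1, 1]
Event 2: LOCAL 0: VV[0][0]++ -> VV[0]=[2, 1]
Event 3: SEND 0->1: VV[0][0]++ -> VV[0]=[3, 1], msg_vec=[3, 1]; VV[1]=max(VV[1],msg_vec) then VV[1][1]++ -> VV[1]=[3, 2]
Event 4: LOCAL 0: VV[0][0]++ -> VV[0]=[4, 1]
Event 5: SEND 1->0: VV[1][1]++ -> VV[1]=[3, 3], msg_vec=[3, 3]; VV[0]=max(VV[0],msg_vec) then VV[0][0]++ -> VV[0]=[5, 3]
Event 6: SEND 0->1: VV[0][0]++ -> VV[0]=[6, 3], msg_vec=[6, 3]; VV[1]=max(VV[1],msg_vec) then VV[1][1]++ -> VV[1]=[6, 4]
Event 7: LOCAL 1: VV[1][1]++ -> VV[1]=[6, 5]
Event 8: LOCAL 0: VV[0][0]++ -> VV[0]=[7, 3]
Event 9: SEND 1->0: VV[1][1]++ -> VV[1]=[6, 6], msg_vec=[6, 6]; VV[0]=max(VV[0],msg_vec) then VV[0][0]++ -> VV[0]=[8, 6]
Final vectors: VV[0]=[8, 6]; VV[1]=[6, 6]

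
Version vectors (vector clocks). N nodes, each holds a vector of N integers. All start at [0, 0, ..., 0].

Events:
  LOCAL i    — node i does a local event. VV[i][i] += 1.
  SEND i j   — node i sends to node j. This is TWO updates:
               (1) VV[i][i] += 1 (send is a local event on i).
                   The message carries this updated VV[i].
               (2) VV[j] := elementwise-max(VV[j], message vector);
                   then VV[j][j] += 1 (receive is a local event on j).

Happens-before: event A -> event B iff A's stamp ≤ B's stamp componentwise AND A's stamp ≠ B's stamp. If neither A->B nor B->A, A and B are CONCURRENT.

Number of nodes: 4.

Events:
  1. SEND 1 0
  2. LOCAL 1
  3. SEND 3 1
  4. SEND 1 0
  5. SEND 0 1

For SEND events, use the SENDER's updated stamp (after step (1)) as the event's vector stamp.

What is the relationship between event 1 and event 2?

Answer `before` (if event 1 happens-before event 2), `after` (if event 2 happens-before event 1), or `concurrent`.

Initial: VV[0]=[0, 0, 0, 0]
Initial: VV[1]=[0, 0, 0, 0]
Initial: VV[2]=[0, 0, 0, 0]
Initial: VV[3]=[0, 0, 0, 0]
Event 1: SEND 1->0: VV[1][1]++ -> VV[1]=[0, 1, 0, 0], msg_vec=[0, 1, 0, 0]; VV[0]=max(VV[0],msg_vec) then VV[0][0]++ -> VV[0]=[1, 1, 0, 0]
Event 2: LOCAL 1: VV[1][1]++ -> VV[1]=[0, 2, 0, 0]
Event 3: SEND 3->1: VV[3][3]++ -> VV[3]=[0, 0, 0, 1], msg_vec=[0, 0, 0, 1]; VV[1]=max(VV[1],msg_vec) then VV[1][1]++ -> VV[1]=[0, 3, 0, 1]
Event 4: SEND 1->0: VV[1][1]++ -> VV[1]=[0, 4, 0, 1], msg_vec=[0, 4, 0, 1]; VV[0]=max(VV[0],msg_vec) then VV[0][0]++ -> VV[0]=[2, 4, 0, 1]
Event 5: SEND 0->1: VV[0][0]++ -> VV[0]=[3, 4, 0, 1], msg_vec=[3, 4, 0, 1]; VV[1]=max(VV[1],msg_vec) then VV[1][1]++ -> VV[1]=[3, 5, 0, 1]
Event 1 stamp: [0, 1, 0, 0]
Event 2 stamp: [0, 2, 0, 0]
[0, 1, 0, 0] <= [0, 2, 0, 0]? True
[0, 2, 0, 0] <= [0, 1, 0, 0]? False
Relation: before

Answer: before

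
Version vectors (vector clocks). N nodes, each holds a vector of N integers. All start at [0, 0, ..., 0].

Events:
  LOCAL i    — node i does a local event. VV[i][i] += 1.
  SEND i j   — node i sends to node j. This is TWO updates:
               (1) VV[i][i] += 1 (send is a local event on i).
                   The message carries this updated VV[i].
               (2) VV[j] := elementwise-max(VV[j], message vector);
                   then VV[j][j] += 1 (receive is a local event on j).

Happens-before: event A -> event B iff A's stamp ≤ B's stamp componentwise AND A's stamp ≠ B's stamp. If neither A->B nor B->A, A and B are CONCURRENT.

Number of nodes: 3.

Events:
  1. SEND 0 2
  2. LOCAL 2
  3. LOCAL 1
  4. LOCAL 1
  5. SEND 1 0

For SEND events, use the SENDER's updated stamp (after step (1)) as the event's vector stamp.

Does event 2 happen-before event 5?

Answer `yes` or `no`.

Initial: VV[0]=[0, 0, 0]
Initial: VV[1]=[0, 0, 0]
Initial: VV[2]=[0, 0, 0]
Event 1: SEND 0->2: VV[0][0]++ -> VV[0]=[1, 0, 0], msg_vec=[1, 0, 0]; VV[2]=max(VV[2],msg_vec) then VV[2][2]++ -> VV[2]=[1, 0, 1]
Event 2: LOCAL 2: VV[2][2]++ -> VV[2]=[1, 0, 2]
Event 3: LOCAL 1: VV[1][1]++ -> VV[1]=[0, 1, 0]
Event 4: LOCAL 1: VV[1][1]++ -> VV[1]=[0, 2, 0]
Event 5: SEND 1->0: VV[1][1]++ -> VV[1]=[0, 3, 0], msg_vec=[0, 3, 0]; VV[0]=max(VV[0],msg_vec) then VV[0][0]++ -> VV[0]=[2, 3, 0]
Event 2 stamp: [1, 0, 2]
Event 5 stamp: [0, 3, 0]
[1, 0, 2] <= [0, 3, 0]? False. Equal? False. Happens-before: False

Answer: no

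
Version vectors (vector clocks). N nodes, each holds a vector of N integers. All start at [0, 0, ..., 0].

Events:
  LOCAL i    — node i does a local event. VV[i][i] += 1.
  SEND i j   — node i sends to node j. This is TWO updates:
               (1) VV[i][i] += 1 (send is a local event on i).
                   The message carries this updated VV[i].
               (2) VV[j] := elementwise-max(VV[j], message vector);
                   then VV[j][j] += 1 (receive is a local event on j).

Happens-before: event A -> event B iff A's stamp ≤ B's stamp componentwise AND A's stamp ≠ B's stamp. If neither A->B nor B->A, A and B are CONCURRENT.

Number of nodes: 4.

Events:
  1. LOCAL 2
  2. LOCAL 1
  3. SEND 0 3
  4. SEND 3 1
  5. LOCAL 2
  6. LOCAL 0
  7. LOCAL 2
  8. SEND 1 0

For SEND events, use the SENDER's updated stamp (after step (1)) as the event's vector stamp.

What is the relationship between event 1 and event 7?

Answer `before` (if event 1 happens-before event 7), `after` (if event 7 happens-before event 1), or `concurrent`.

Answer: before

Derivation:
Initial: VV[0]=[0, 0, 0, 0]
Initial: VV[1]=[0, 0, 0, 0]
Initial: VV[2]=[0, 0, 0, 0]
Initial: VV[3]=[0, 0, 0, 0]
Event 1: LOCAL 2: VV[2][2]++ -> VV[2]=[0, 0, 1, 0]
Event 2: LOCAL 1: VV[1][1]++ -> VV[1]=[0, 1, 0, 0]
Event 3: SEND 0->3: VV[0][0]++ -> VV[0]=[1, 0, 0, 0], msg_vec=[1, 0, 0, 0]; VV[3]=max(VV[3],msg_vec) then VV[3][3]++ -> VV[3]=[1, 0, 0, 1]
Event 4: SEND 3->1: VV[3][3]++ -> VV[3]=[1, 0, 0, 2], msg_vec=[1, 0, 0, 2]; VV[1]=max(VV[1],msg_vec) then VV[1][1]++ -> VV[1]=[1, 2, 0, 2]
Event 5: LOCAL 2: VV[2][2]++ -> VV[2]=[0, 0, 2, 0]
Event 6: LOCAL 0: VV[0][0]++ -> VV[0]=[2, 0, 0, 0]
Event 7: LOCAL 2: VV[2][2]++ -> VV[2]=[0, 0, 3, 0]
Event 8: SEND 1->0: VV[1][1]++ -> VV[1]=[1, 3, 0, 2], msg_vec=[1, 3, 0, 2]; VV[0]=max(VV[0],msg_vec) then VV[0][0]++ -> VV[0]=[3, 3, 0, 2]
Event 1 stamp: [0, 0, 1, 0]
Event 7 stamp: [0, 0, 3, 0]
[0, 0, 1, 0] <= [0, 0, 3, 0]? True
[0, 0, 3, 0] <= [0, 0, 1, 0]? False
Relation: before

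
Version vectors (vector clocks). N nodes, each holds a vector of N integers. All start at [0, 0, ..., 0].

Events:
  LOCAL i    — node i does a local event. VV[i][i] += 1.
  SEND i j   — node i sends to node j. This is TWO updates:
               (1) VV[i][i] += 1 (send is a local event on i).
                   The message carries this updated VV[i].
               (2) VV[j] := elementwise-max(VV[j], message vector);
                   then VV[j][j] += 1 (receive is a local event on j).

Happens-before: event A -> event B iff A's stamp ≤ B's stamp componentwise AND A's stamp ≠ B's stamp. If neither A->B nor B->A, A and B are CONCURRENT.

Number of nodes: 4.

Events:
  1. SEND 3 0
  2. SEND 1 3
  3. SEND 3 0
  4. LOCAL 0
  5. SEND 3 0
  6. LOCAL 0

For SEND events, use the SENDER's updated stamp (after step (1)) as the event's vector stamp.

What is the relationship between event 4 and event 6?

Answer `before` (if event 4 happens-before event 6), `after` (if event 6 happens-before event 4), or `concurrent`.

Initial: VV[0]=[0, 0, 0, 0]
Initial: VV[1]=[0, 0, 0, 0]
Initial: VV[2]=[0, 0, 0, 0]
Initial: VV[3]=[0, 0, 0, 0]
Event 1: SEND 3->0: VV[3][3]++ -> VV[3]=[0, 0, 0, 1], msg_vec=[0, 0, 0, 1]; VV[0]=max(VV[0],msg_vec) then VV[0][0]++ -> VV[0]=[1, 0, 0, 1]
Event 2: SEND 1->3: VV[1][1]++ -> VV[1]=[0, 1, 0, 0], msg_vec=[0, 1, 0, 0]; VV[3]=max(VV[3],msg_vec) then VV[3][3]++ -> VV[3]=[0, 1, 0, 2]
Event 3: SEND 3->0: VV[3][3]++ -> VV[3]=[0, 1, 0, 3], msg_vec=[0, 1, 0, 3]; VV[0]=max(VV[0],msg_vec) then VV[0][0]++ -> VV[0]=[2, 1, 0, 3]
Event 4: LOCAL 0: VV[0][0]++ -> VV[0]=[3, 1, 0, 3]
Event 5: SEND 3->0: VV[3][3]++ -> VV[3]=[0, 1, 0, 4], msg_vec=[0, 1, 0, 4]; VV[0]=max(VV[0],msg_vec) then VV[0][0]++ -> VV[0]=[4, 1, 0, 4]
Event 6: LOCAL 0: VV[0][0]++ -> VV[0]=[5, 1, 0, 4]
Event 4 stamp: [3, 1, 0, 3]
Event 6 stamp: [5, 1, 0, 4]
[3, 1, 0, 3] <= [5, 1, 0, 4]? True
[5, 1, 0, 4] <= [3, 1, 0, 3]? False
Relation: before

Answer: before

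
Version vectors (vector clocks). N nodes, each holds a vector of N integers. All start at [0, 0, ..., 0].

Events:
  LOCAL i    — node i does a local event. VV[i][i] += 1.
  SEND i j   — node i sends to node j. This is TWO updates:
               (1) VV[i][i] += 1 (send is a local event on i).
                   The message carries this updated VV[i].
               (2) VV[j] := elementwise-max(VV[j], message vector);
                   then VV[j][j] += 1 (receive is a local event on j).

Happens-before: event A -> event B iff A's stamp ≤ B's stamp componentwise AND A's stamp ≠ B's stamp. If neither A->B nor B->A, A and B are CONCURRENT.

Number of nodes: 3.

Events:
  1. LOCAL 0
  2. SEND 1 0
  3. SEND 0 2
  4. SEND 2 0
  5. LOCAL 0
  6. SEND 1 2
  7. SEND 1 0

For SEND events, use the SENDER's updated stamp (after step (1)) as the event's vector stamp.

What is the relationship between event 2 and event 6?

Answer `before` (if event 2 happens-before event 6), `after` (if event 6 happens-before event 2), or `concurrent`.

Answer: before

Derivation:
Initial: VV[0]=[0, 0, 0]
Initial: VV[1]=[0, 0, 0]
Initial: VV[2]=[0, 0, 0]
Event 1: LOCAL 0: VV[0][0]++ -> VV[0]=[1, 0, 0]
Event 2: SEND 1->0: VV[1][1]++ -> VV[1]=[0, 1, 0], msg_vec=[0, 1, 0]; VV[0]=max(VV[0],msg_vec) then VV[0][0]++ -> VV[0]=[2, 1, 0]
Event 3: SEND 0->2: VV[0][0]++ -> VV[0]=[3, 1, 0], msg_vec=[3, 1, 0]; VV[2]=max(VV[2],msg_vec) then VV[2][2]++ -> VV[2]=[3, 1, 1]
Event 4: SEND 2->0: VV[2][2]++ -> VV[2]=[3, 1, 2], msg_vec=[3, 1, 2]; VV[0]=max(VV[0],msg_vec) then VV[0][0]++ -> VV[0]=[4, 1, 2]
Event 5: LOCAL 0: VV[0][0]++ -> VV[0]=[5, 1, 2]
Event 6: SEND 1->2: VV[1][1]++ -> VV[1]=[0, 2, 0], msg_vec=[0, 2, 0]; VV[2]=max(VV[2],msg_vec) then VV[2][2]++ -> VV[2]=[3, 2, 3]
Event 7: SEND 1->0: VV[1][1]++ -> VV[1]=[0, 3, 0], msg_vec=[0, 3, 0]; VV[0]=max(VV[0],msg_vec) then VV[0][0]++ -> VV[0]=[6, 3, 2]
Event 2 stamp: [0, 1, 0]
Event 6 stamp: [0, 2, 0]
[0, 1, 0] <= [0, 2, 0]? True
[0, 2, 0] <= [0, 1, 0]? False
Relation: before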